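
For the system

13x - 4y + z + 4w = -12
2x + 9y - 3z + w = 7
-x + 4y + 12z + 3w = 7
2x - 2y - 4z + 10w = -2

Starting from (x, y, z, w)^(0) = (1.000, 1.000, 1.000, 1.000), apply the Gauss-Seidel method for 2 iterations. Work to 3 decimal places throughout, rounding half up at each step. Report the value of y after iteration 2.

0.837

Iteration 1:
  x = (-12 - (-4)·1.000 - (1)·1.000 - (4)·1.000) / (13) = -1.000
  y = (7 - (2)·-1.000 - (-3)·1.000 - (1)·1.000) / (9) = 1.222
  z = (7 - (-1)·-1.000 - (4)·1.222 - (3)·1.000) / (12) = -0.157
  w = (-2 - (2)·-1.000 - (-2)·1.222 - (-4)·-0.157) / (10) = 0.182
Iteration 2:
  x = (-12 - (-4)·1.222 - (1)·-0.157 - (4)·0.182) / (13) = -0.591
  y = (7 - (2)·-0.591 - (-3)·-0.157 - (1)·0.182) / (9) = 0.837
  z = (7 - (-1)·-0.591 - (4)·0.837 - (3)·0.182) / (12) = 0.210
  w = (-2 - (2)·-0.591 - (-2)·0.837 - (-4)·0.210) / (10) = 0.170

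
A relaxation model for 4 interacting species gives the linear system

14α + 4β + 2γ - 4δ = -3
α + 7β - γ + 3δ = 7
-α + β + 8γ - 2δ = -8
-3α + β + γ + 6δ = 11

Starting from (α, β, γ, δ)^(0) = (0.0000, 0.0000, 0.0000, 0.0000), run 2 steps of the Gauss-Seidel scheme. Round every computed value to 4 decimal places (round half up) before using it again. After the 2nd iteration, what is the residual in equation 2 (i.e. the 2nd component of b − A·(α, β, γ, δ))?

-0.1325

Iteration 1:
  α = (-3 - (4)·0.0000 - (2)·0.0000 - (-4)·0.0000) / (14) = -0.2143
  β = (7 - (1)·-0.2143 - (-1)·0.0000 - (3)·0.0000) / (7) = 1.0306
  γ = (-8 - (-1)·-0.2143 - (1)·1.0306 - (-2)·0.0000) / (8) = -1.1556
  δ = (11 - (-3)·-0.2143 - (1)·1.0306 - (1)·-1.1556) / (6) = 1.7470
Iteration 2:
  α = (-3 - (4)·1.0306 - (2)·-1.1556 - (-4)·1.7470) / (14) = 0.1555
  β = (7 - (1)·0.1555 - (-1)·-1.1556 - (3)·1.7470) / (7) = 0.0640
  γ = (-8 - (-1)·0.1555 - (1)·0.0640 - (-2)·1.7470) / (8) = -0.5518
  δ = (11 - (-3)·0.1555 - (1)·0.0640 - (1)·-0.5518) / (6) = 1.9924
Residual b − A·x = (3.6402, -0.1325, 0.4907, -0.0001)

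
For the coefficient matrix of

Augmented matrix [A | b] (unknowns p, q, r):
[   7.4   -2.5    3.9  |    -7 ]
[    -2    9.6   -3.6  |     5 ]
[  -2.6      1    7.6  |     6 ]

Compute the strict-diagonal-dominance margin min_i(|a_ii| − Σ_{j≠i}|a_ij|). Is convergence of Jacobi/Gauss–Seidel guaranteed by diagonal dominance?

1

row 1: |7.4| − (2.5+3.9) = 1
row 2: |9.6| − (2+3.6) = 4
row 3: |7.6| − (2.6+1) = 4
minimum over rows = 1 → strictly diagonally dominant (convergence guaranteed)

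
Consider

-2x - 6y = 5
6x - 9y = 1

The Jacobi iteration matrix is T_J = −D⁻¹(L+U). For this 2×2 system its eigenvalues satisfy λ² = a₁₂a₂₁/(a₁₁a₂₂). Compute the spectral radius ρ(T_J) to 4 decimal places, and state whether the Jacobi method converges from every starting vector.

1.4142

a₁₂a₂₁/(a₁₁a₂₂) = (-6)·(6) / ((-2)·(-9)) = -2.000000
ρ = √|-2.000000| = √2.000000 = 1.4142
ρ > 1, so Jacobi diverges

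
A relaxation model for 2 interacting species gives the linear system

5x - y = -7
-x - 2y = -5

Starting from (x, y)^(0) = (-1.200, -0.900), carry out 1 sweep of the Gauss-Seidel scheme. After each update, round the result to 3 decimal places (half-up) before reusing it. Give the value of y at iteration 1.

Iteration 1:
  x = (-7 - (-1)·-0.900) / (5) = -1.580
  y = (-5 - (-1)·-1.580) / (-2) = 3.290

3.290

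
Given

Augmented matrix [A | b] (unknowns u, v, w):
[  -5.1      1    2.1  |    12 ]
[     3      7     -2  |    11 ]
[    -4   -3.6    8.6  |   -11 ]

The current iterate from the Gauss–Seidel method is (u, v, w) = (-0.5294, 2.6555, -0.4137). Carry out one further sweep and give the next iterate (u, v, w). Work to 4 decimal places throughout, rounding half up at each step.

(-2.0026, 2.3115, -1.2429)

One sweep:
  u = (12 - (1)·2.6555 - (2.1)·-0.4137) / (-5.1) = -2.0026
  v = (11 - (3)·-2.0026 - (-2)·-0.4137) / (7) = 2.3115
  w = (-11 - (-4)·-2.0026 - (-3.6)·2.3115) / (8.6) = -1.2429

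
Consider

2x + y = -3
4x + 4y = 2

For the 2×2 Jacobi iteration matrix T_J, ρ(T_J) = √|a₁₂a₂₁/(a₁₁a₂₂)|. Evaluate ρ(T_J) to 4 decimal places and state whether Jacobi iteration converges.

a₁₂a₂₁/(a₁₁a₂₂) = (1)·(4) / ((2)·(4)) = 0.500000
ρ = √|0.500000| = √0.500000 = 0.7071
ρ < 1, so Jacobi converges

0.7071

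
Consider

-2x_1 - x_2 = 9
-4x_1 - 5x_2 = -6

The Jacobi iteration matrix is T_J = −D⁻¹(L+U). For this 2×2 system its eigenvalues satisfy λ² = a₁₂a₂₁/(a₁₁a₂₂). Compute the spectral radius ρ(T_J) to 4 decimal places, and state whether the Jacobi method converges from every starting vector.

0.6325

a₁₂a₂₁/(a₁₁a₂₂) = (-1)·(-4) / ((-2)·(-5)) = 0.400000
ρ = √|0.400000| = √0.400000 = 0.6325
ρ < 1, so Jacobi converges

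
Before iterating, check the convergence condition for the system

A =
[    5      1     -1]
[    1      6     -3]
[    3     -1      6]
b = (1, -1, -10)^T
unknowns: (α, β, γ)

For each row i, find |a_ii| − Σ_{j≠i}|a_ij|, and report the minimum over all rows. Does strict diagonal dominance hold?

row 1: |5| − (1+1) = 3
row 2: |6| − (1+3) = 2
row 3: |6| − (3+1) = 2
minimum over rows = 2 → strictly diagonally dominant (convergence guaranteed)

2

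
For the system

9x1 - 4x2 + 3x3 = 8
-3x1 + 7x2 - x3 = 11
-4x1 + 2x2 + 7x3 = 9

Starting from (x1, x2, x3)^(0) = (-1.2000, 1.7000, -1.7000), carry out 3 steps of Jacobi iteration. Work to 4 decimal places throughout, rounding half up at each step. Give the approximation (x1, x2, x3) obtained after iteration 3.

Iteration 1:
  x1 = (8 - (-4)·1.7000 - (3)·-1.7000) / (9) = 2.2111
  x2 = (11 - (-3)·-1.2000 - (-1)·-1.7000) / (7) = 0.8143
  x3 = (9 - (-4)·-1.2000 - (2)·1.7000) / (7) = 0.1143
Iteration 2:
  x1 = (8 - (-4)·0.8143 - (3)·0.1143) / (9) = 1.2127
  x2 = (11 - (-3)·2.2111 - (-1)·0.1143) / (7) = 2.5354
  x3 = (9 - (-4)·2.2111 - (2)·0.8143) / (7) = 2.3165
Iteration 3:
  x1 = (8 - (-4)·2.5354 - (3)·2.3165) / (9) = 1.2436
  x2 = (11 - (-3)·1.2127 - (-1)·2.3165) / (7) = 2.4221
  x3 = (9 - (-4)·1.2127 - (2)·2.5354) / (7) = 1.2543

(1.2436, 2.4221, 1.2543)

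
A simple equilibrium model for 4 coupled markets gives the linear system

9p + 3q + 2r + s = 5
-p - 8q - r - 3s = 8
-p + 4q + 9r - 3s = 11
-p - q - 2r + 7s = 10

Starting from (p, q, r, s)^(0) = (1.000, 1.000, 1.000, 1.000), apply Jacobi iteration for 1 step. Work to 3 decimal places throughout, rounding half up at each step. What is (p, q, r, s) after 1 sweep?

(-0.111, -1.625, 1.222, 2.000)

Iteration 1:
  p = (5 - (3)·1.000 - (2)·1.000 - (1)·1.000) / (9) = -0.111
  q = (8 - (-1)·1.000 - (-1)·1.000 - (-3)·1.000) / (-8) = -1.625
  r = (11 - (-1)·1.000 - (4)·1.000 - (-3)·1.000) / (9) = 1.222
  s = (10 - (-1)·1.000 - (-1)·1.000 - (-2)·1.000) / (7) = 2.000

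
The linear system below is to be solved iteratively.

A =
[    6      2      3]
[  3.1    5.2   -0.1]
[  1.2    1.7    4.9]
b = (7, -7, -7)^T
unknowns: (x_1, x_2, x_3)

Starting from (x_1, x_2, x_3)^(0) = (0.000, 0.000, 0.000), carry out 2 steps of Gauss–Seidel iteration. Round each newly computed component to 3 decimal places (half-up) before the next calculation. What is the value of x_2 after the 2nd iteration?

-2.766

Iteration 1:
  x_1 = (7 - (2)·0.000 - (3)·0.000) / (6) = 1.167
  x_2 = (-7 - (3.1)·1.167 - (-0.1)·0.000) / (5.2) = -2.042
  x_3 = (-7 - (1.2)·1.167 - (1.7)·-2.042) / (4.9) = -1.006
Iteration 2:
  x_1 = (7 - (2)·-2.042 - (3)·-1.006) / (6) = 2.350
  x_2 = (-7 - (3.1)·2.350 - (-0.1)·-1.006) / (5.2) = -2.766
  x_3 = (-7 - (1.2)·2.350 - (1.7)·-2.766) / (4.9) = -1.044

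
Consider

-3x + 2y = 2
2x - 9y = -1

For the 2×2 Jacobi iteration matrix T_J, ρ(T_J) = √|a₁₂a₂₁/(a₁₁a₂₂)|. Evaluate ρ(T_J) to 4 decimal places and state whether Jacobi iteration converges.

a₁₂a₂₁/(a₁₁a₂₂) = (2)·(2) / ((-3)·(-9)) = 0.148148
ρ = √|0.148148| = √0.148148 = 0.3849
ρ < 1, so Jacobi converges

0.3849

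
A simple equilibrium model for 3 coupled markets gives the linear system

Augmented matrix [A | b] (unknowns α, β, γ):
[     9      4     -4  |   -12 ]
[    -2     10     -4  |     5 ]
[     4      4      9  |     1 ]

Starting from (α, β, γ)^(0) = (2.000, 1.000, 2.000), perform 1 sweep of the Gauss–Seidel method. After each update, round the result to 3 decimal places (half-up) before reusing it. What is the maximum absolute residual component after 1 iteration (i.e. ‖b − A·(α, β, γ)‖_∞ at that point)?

Iteration 1:
  α = (-12 - (4)·1.000 - (-4)·2.000) / (9) = -0.889
  β = (5 - (-2)·-0.889 - (-4)·2.000) / (10) = 1.122
  γ = (1 - (4)·-0.889 - (4)·1.122) / (9) = 0.008
Residual b − A·x = (-8.455, -7.966, -0.004); ∞-norm = 8.455

8.455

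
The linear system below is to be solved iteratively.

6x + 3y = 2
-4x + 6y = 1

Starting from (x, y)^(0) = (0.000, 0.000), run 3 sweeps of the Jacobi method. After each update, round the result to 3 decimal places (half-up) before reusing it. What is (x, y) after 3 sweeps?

Iteration 1:
  x = (2 - (3)·0.000) / (6) = 0.333
  y = (1 - (-4)·0.000) / (6) = 0.167
Iteration 2:
  x = (2 - (3)·0.167) / (6) = 0.250
  y = (1 - (-4)·0.333) / (6) = 0.389
Iteration 3:
  x = (2 - (3)·0.389) / (6) = 0.139
  y = (1 - (-4)·0.250) / (6) = 0.333

(0.139, 0.333)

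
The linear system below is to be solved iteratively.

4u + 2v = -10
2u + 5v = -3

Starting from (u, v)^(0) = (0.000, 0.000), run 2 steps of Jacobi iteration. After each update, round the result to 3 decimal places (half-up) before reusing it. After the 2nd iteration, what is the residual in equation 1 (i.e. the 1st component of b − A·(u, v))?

-2.000

Iteration 1:
  u = (-10 - (2)·0.000) / (4) = -2.500
  v = (-3 - (2)·0.000) / (5) = -0.600
Iteration 2:
  u = (-10 - (2)·-0.600) / (4) = -2.200
  v = (-3 - (2)·-2.500) / (5) = 0.400
Residual b − A·x = (-2.000, -0.600)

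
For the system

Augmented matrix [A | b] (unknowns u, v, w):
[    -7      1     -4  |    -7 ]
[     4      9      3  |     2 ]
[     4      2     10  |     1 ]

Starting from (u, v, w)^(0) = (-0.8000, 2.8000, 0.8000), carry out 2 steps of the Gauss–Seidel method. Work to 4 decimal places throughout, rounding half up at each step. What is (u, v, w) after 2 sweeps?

(1.0392, -0.1781, -0.2801)

Iteration 1:
  u = (-7 - (1)·2.8000 - (-4)·0.8000) / (-7) = 0.9429
  v = (2 - (4)·0.9429 - (3)·0.8000) / (9) = -0.4635
  w = (1 - (4)·0.9429 - (2)·-0.4635) / (10) = -0.1845
Iteration 2:
  u = (-7 - (1)·-0.4635 - (-4)·-0.1845) / (-7) = 1.0392
  v = (2 - (4)·1.0392 - (3)·-0.1845) / (9) = -0.1781
  w = (1 - (4)·1.0392 - (2)·-0.1781) / (10) = -0.2801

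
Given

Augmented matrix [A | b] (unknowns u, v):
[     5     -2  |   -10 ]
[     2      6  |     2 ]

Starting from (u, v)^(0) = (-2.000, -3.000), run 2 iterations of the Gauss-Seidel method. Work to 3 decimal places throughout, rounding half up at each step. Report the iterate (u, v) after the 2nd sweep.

(-1.440, 0.813)

Iteration 1:
  u = (-10 - (-2)·-3.000) / (5) = -3.200
  v = (2 - (2)·-3.200) / (6) = 1.400
Iteration 2:
  u = (-10 - (-2)·1.400) / (5) = -1.440
  v = (2 - (2)·-1.440) / (6) = 0.813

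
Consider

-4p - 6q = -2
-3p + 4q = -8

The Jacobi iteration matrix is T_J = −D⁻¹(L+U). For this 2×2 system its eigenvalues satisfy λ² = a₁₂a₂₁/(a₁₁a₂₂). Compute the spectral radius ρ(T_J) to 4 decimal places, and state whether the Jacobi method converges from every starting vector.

a₁₂a₂₁/(a₁₁a₂₂) = (-6)·(-3) / ((-4)·(4)) = -1.125000
ρ = √|-1.125000| = √1.125000 = 1.0607
ρ > 1, so Jacobi diverges

1.0607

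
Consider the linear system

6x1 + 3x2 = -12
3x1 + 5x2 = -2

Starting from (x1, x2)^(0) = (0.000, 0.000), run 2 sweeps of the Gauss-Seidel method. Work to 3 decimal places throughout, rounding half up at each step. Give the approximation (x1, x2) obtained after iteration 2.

(-2.400, 1.040)

Iteration 1:
  x1 = (-12 - (3)·0.000) / (6) = -2.000
  x2 = (-2 - (3)·-2.000) / (5) = 0.800
Iteration 2:
  x1 = (-12 - (3)·0.800) / (6) = -2.400
  x2 = (-2 - (3)·-2.400) / (5) = 1.040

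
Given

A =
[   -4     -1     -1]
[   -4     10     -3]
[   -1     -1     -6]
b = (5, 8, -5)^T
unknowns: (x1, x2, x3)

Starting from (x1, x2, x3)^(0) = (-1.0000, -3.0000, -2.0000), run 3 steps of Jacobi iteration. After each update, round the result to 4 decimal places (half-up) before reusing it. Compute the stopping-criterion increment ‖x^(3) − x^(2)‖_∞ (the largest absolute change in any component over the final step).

0.8200

Iteration 1:
  x1 = (5 - (-1)·-3.0000 - (-1)·-2.0000) / (-4) = 0.0000
  x2 = (8 - (-4)·-1.0000 - (-3)·-2.0000) / (10) = -0.2000
  x3 = (-5 - (-1)·-1.0000 - (-1)·-3.0000) / (-6) = 1.5000
Iteration 2:
  x1 = (5 - (-1)·-0.2000 - (-1)·1.5000) / (-4) = -1.5750
  x2 = (8 - (-4)·0.0000 - (-3)·1.5000) / (10) = 1.2500
  x3 = (-5 - (-1)·0.0000 - (-1)·-0.2000) / (-6) = 0.8667
Iteration 3:
  x1 = (5 - (-1)·1.2500 - (-1)·0.8667) / (-4) = -1.7792
  x2 = (8 - (-4)·-1.5750 - (-3)·0.8667) / (10) = 0.4300
  x3 = (-5 - (-1)·-1.5750 - (-1)·1.2500) / (-6) = 0.8875
Change: (-0.2042, -0.8200, 0.0208) → max |·| = 0.8200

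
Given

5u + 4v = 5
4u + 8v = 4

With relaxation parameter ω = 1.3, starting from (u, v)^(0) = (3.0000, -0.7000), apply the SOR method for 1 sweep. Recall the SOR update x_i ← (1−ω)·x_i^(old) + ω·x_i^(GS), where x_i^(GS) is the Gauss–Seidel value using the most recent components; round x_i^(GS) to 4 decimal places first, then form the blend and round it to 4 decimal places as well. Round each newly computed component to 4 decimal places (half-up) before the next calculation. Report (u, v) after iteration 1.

(1.1280, 0.1268)

Iteration 1:
  u: GS value = (5 - (4)·-0.7000) / (5) = 1.5600;  u ← (1−ω)·3.0000 + ω·1.5600 = 1.1280
  v: GS value = (4 - (4)·1.1280) / (8) = -0.0640;  v ← (1−ω)·-0.7000 + ω·-0.0640 = 0.1268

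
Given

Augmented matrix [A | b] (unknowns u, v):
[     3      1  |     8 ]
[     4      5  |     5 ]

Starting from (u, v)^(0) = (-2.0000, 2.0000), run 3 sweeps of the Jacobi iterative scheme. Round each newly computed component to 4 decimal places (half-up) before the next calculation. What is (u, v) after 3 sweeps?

(2.8667, -0.4400)

Iteration 1:
  u = (8 - (1)·2.0000) / (3) = 2.0000
  v = (5 - (4)·-2.0000) / (5) = 2.6000
Iteration 2:
  u = (8 - (1)·2.6000) / (3) = 1.8000
  v = (5 - (4)·2.0000) / (5) = -0.6000
Iteration 3:
  u = (8 - (1)·-0.6000) / (3) = 2.8667
  v = (5 - (4)·1.8000) / (5) = -0.4400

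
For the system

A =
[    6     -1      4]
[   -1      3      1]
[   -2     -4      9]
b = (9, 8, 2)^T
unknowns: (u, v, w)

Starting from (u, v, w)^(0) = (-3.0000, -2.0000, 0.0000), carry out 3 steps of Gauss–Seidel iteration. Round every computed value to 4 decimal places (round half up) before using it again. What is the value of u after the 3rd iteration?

0.9358

Iteration 1:
  u = (9 - (-1)·-2.0000 - (4)·0.0000) / (6) = 1.1667
  v = (8 - (-1)·1.1667 - (1)·0.0000) / (3) = 3.0556
  w = (2 - (-2)·1.1667 - (-4)·3.0556) / (9) = 1.8395
Iteration 2:
  u = (9 - (-1)·3.0556 - (4)·1.8395) / (6) = 0.7829
  v = (8 - (-1)·0.7829 - (1)·1.8395) / (3) = 2.3145
  w = (2 - (-2)·0.7829 - (-4)·2.3145) / (9) = 1.4249
Iteration 3:
  u = (9 - (-1)·2.3145 - (4)·1.4249) / (6) = 0.9358
  v = (8 - (-1)·0.9358 - (1)·1.4249) / (3) = 2.5036
  w = (2 - (-2)·0.9358 - (-4)·2.5036) / (9) = 1.5429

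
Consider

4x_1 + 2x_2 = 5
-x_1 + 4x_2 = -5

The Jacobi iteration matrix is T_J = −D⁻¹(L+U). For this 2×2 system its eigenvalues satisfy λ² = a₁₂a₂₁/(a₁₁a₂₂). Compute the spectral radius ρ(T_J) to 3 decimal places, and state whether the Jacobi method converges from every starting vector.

a₁₂a₂₁/(a₁₁a₂₂) = (2)·(-1) / ((4)·(4)) = -0.125000
ρ = √|-0.125000| = √0.125000 = 0.354
ρ < 1, so Jacobi converges

0.354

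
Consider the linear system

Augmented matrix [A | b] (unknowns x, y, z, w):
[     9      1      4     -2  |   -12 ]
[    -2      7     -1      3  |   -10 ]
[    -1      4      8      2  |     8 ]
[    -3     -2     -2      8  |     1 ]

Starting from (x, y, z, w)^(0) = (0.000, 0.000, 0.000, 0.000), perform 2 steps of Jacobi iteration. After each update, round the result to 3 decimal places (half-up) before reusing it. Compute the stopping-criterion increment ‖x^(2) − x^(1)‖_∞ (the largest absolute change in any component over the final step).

0.607

Iteration 1:
  x = (-12 - (1)·0.000 - (4)·0.000 - (-2)·0.000) / (9) = -1.333
  y = (-10 - (-2)·0.000 - (-1)·0.000 - (3)·0.000) / (7) = -1.429
  z = (8 - (-1)·0.000 - (4)·0.000 - (2)·0.000) / (8) = 1.000
  w = (1 - (-3)·0.000 - (-2)·0.000 - (-2)·0.000) / (8) = 0.125
Iteration 2:
  x = (-12 - (1)·-1.429 - (4)·1.000 - (-2)·0.125) / (9) = -1.591
  y = (-10 - (-2)·-1.333 - (-1)·1.000 - (3)·0.125) / (7) = -1.720
  z = (8 - (-1)·-1.333 - (4)·-1.429 - (2)·0.125) / (8) = 1.517
  w = (1 - (-3)·-1.333 - (-2)·-1.429 - (-2)·1.000) / (8) = -0.482
Change: (-0.258, -0.291, 0.517, -0.607) → max |·| = 0.607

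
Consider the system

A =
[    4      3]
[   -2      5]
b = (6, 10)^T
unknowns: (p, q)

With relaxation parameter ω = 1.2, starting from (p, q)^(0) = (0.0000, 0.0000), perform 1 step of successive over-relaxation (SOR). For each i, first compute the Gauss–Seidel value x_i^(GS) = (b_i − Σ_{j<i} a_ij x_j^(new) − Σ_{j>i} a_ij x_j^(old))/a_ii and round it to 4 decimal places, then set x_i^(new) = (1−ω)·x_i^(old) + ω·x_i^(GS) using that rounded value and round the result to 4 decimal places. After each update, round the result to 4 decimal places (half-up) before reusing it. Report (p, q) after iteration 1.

Iteration 1:
  p: GS value = (6 - (3)·0.0000) / (4) = 1.5000;  p ← (1−ω)·0.0000 + ω·1.5000 = 1.8000
  q: GS value = (10 - (-2)·1.8000) / (5) = 2.7200;  q ← (1−ω)·0.0000 + ω·2.7200 = 3.2640

(1.8000, 3.2640)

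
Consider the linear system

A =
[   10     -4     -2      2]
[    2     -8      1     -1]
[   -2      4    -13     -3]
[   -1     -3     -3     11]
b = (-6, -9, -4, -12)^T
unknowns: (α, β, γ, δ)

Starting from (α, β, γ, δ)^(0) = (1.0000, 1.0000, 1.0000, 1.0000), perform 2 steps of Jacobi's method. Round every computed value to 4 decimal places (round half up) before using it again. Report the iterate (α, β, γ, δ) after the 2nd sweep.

Iteration 1:
  α = (-6 - (-4)·1.0000 - (-2)·1.0000 - (2)·1.0000) / (10) = -0.2000
  β = (-9 - (2)·1.0000 - (1)·1.0000 - (-1)·1.0000) / (-8) = 1.3750
  γ = (-4 - (-2)·1.0000 - (4)·1.0000 - (-3)·1.0000) / (-13) = 0.2308
  δ = (-12 - (-1)·1.0000 - (-3)·1.0000 - (-3)·1.0000) / (11) = -0.4545
Iteration 2:
  α = (-6 - (-4)·1.3750 - (-2)·0.2308 - (2)·-0.4545) / (10) = 0.0871
  β = (-9 - (2)·-0.2000 - (1)·0.2308 - (-1)·-0.4545) / (-8) = 1.1607
  γ = (-4 - (-2)·-0.2000 - (4)·1.3750 - (-3)·-0.4545) / (-13) = 0.8664
  δ = (-12 - (-1)·-0.2000 - (-3)·1.3750 - (-3)·0.2308) / (11) = -0.6711

(0.0871, 1.1607, 0.8664, -0.6711)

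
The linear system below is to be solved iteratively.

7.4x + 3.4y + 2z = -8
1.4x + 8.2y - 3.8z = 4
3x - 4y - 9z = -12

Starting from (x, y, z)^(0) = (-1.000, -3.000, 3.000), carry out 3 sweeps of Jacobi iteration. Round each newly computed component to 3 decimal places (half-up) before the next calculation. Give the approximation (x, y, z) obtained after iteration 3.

Iteration 1:
  x = (-8 - (3.4)·-3.000 - (2)·3.000) / (7.4) = -0.514
  y = (4 - (1.4)·-1.000 - (-3.8)·3.000) / (8.2) = 2.049
  z = (-12 - (3)·-1.000 - (-4)·-3.000) / (-9) = 2.333
Iteration 2:
  x = (-8 - (3.4)·2.049 - (2)·2.333) / (7.4) = -2.653
  y = (4 - (1.4)·-0.514 - (-3.8)·2.333) / (8.2) = 1.657
  z = (-12 - (3)·-0.514 - (-4)·2.049) / (-9) = 0.251
Iteration 3:
  x = (-8 - (3.4)·1.657 - (2)·0.251) / (7.4) = -1.910
  y = (4 - (1.4)·-2.653 - (-3.8)·0.251) / (8.2) = 1.057
  z = (-12 - (3)·-2.653 - (-4)·1.657) / (-9) = -0.287

(-1.910, 1.057, -0.287)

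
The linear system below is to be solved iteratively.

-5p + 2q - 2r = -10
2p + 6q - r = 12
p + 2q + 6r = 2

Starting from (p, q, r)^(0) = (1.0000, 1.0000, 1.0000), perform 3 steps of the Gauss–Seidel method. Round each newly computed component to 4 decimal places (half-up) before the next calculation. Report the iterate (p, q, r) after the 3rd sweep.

Iteration 1:
  p = (-10 - (2)·1.0000 - (-2)·1.0000) / (-5) = 2.0000
  q = (12 - (2)·2.0000 - (-1)·1.0000) / (6) = 1.5000
  r = (2 - (1)·2.0000 - (2)·1.5000) / (6) = -0.5000
Iteration 2:
  p = (-10 - (2)·1.5000 - (-2)·-0.5000) / (-5) = 2.8000
  q = (12 - (2)·2.8000 - (-1)·-0.5000) / (6) = 0.9833
  r = (2 - (1)·2.8000 - (2)·0.9833) / (6) = -0.4611
Iteration 3:
  p = (-10 - (2)·0.9833 - (-2)·-0.4611) / (-5) = 2.5778
  q = (12 - (2)·2.5778 - (-1)·-0.4611) / (6) = 1.0639
  r = (2 - (1)·2.5778 - (2)·1.0639) / (6) = -0.4509

(2.5778, 1.0639, -0.4509)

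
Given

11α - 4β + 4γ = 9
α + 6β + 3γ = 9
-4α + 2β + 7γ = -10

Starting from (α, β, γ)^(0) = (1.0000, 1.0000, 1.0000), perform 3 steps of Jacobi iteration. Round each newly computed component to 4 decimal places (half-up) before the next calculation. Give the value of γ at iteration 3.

Iteration 1:
  α = (9 - (-4)·1.0000 - (4)·1.0000) / (11) = 0.8182
  β = (9 - (1)·1.0000 - (3)·1.0000) / (6) = 0.8333
  γ = (-10 - (-4)·1.0000 - (2)·1.0000) / (7) = -1.1429
Iteration 2:
  α = (9 - (-4)·0.8333 - (4)·-1.1429) / (11) = 1.5368
  β = (9 - (1)·0.8182 - (3)·-1.1429) / (6) = 1.9351
  γ = (-10 - (-4)·0.8182 - (2)·0.8333) / (7) = -1.1991
Iteration 3:
  α = (9 - (-4)·1.9351 - (4)·-1.1991) / (11) = 1.9579
  β = (9 - (1)·1.5368 - (3)·-1.1991) / (6) = 1.8434
  γ = (-10 - (-4)·1.5368 - (2)·1.9351) / (7) = -1.1033

-1.1033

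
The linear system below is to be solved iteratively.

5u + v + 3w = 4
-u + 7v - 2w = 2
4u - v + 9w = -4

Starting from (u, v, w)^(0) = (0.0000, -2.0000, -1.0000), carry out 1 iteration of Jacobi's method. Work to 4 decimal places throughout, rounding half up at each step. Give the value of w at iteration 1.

Iteration 1:
  u = (4 - (1)·-2.0000 - (3)·-1.0000) / (5) = 1.8000
  v = (2 - (-1)·0.0000 - (-2)·-1.0000) / (7) = 0.0000
  w = (-4 - (4)·0.0000 - (-1)·-2.0000) / (9) = -0.6667

-0.6667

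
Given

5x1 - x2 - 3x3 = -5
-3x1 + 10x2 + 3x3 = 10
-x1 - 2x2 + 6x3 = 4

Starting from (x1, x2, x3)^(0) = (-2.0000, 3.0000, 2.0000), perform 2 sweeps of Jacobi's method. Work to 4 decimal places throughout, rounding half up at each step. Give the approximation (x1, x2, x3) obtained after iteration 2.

Iteration 1:
  x1 = (-5 - (-1)·3.0000 - (-3)·2.0000) / (5) = 0.8000
  x2 = (10 - (-3)·-2.0000 - (3)·2.0000) / (10) = -0.2000
  x3 = (4 - (-1)·-2.0000 - (-2)·3.0000) / (6) = 1.3333
Iteration 2:
  x1 = (-5 - (-1)·-0.2000 - (-3)·1.3333) / (5) = -0.2400
  x2 = (10 - (-3)·0.8000 - (3)·1.3333) / (10) = 0.8400
  x3 = (4 - (-1)·0.8000 - (-2)·-0.2000) / (6) = 0.7333

(-0.2400, 0.8400, 0.7333)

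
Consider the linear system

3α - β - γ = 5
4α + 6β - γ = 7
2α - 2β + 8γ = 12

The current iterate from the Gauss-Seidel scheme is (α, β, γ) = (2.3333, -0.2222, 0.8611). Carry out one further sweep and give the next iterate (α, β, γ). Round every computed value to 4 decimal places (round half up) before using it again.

(1.8796, 0.0571, 1.0444)

One sweep:
  α = (5 - (-1)·-0.2222 - (-1)·0.8611) / (3) = 1.8796
  β = (7 - (4)·1.8796 - (-1)·0.8611) / (6) = 0.0571
  γ = (12 - (2)·1.8796 - (-2)·0.0571) / (8) = 1.0444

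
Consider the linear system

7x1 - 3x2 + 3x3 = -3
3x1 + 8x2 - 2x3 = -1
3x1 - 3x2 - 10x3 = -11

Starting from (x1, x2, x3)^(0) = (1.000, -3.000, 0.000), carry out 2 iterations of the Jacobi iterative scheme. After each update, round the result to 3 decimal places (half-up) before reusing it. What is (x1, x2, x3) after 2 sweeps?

(-1.629, 1.093, 0.736)

Iteration 1:
  x1 = (-3 - (-3)·-3.000 - (3)·0.000) / (7) = -1.714
  x2 = (-1 - (3)·1.000 - (-2)·0.000) / (8) = -0.500
  x3 = (-11 - (3)·1.000 - (-3)·-3.000) / (-10) = 2.300
Iteration 2:
  x1 = (-3 - (-3)·-0.500 - (3)·2.300) / (7) = -1.629
  x2 = (-1 - (3)·-1.714 - (-2)·2.300) / (8) = 1.093
  x3 = (-11 - (3)·-1.714 - (-3)·-0.500) / (-10) = 0.736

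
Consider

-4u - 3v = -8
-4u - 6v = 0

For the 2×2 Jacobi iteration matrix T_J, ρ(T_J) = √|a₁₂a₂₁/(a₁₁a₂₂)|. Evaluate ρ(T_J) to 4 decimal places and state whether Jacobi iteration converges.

a₁₂a₂₁/(a₁₁a₂₂) = (-3)·(-4) / ((-4)·(-6)) = 0.500000
ρ = √|0.500000| = √0.500000 = 0.7071
ρ < 1, so Jacobi converges

0.7071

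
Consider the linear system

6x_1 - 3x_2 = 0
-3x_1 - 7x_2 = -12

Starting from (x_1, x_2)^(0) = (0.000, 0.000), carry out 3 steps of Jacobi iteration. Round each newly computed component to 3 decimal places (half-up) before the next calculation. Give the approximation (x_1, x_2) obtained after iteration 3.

Iteration 1:
  x_1 = (0 - (-3)·0.000) / (6) = 0.000
  x_2 = (-12 - (-3)·0.000) / (-7) = 1.714
Iteration 2:
  x_1 = (0 - (-3)·1.714) / (6) = 0.857
  x_2 = (-12 - (-3)·0.000) / (-7) = 1.714
Iteration 3:
  x_1 = (0 - (-3)·1.714) / (6) = 0.857
  x_2 = (-12 - (-3)·0.857) / (-7) = 1.347

(0.857, 1.347)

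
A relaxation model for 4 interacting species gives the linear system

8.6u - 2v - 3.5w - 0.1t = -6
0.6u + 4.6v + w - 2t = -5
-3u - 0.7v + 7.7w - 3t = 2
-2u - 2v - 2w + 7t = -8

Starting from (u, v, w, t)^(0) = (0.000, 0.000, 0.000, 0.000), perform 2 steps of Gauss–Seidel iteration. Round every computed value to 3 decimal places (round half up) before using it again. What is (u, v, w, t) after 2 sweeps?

(-0.990, -1.655, -0.922, -2.162)

Iteration 1:
  u = (-6 - (-2)·0.000 - (-3.5)·0.000 - (-0.1)·0.000) / (8.6) = -0.698
  v = (-5 - (0.6)·-0.698 - (1)·0.000 - (-2)·0.000) / (4.6) = -0.996
  w = (2 - (-3)·-0.698 - (-0.7)·-0.996 - (-3)·0.000) / (7.7) = -0.103
  t = (-8 - (-2)·-0.698 - (-2)·-0.996 - (-2)·-0.103) / (7) = -1.656
Iteration 2:
  u = (-6 - (-2)·-0.996 - (-3.5)·-0.103 - (-0.1)·-1.656) / (8.6) = -0.990
  v = (-5 - (0.6)·-0.990 - (1)·-0.103 - (-2)·-1.656) / (4.6) = -1.655
  w = (2 - (-3)·-0.990 - (-0.7)·-1.655 - (-3)·-1.656) / (7.7) = -0.922
  t = (-8 - (-2)·-0.990 - (-2)·-1.655 - (-2)·-0.922) / (7) = -2.162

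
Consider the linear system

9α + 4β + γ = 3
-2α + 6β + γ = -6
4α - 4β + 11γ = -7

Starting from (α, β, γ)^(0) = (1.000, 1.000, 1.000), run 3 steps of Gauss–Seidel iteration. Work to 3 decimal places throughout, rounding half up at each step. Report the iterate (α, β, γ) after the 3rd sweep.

(0.687, -0.574, -1.095)

Iteration 1:
  α = (3 - (4)·1.000 - (1)·1.000) / (9) = -0.222
  β = (-6 - (-2)·-0.222 - (1)·1.000) / (6) = -1.241
  γ = (-7 - (4)·-0.222 - (-4)·-1.241) / (11) = -1.007
Iteration 2:
  α = (3 - (4)·-1.241 - (1)·-1.007) / (9) = 0.997
  β = (-6 - (-2)·0.997 - (1)·-1.007) / (6) = -0.500
  γ = (-7 - (4)·0.997 - (-4)·-0.500) / (11) = -1.181
Iteration 3:
  α = (3 - (4)·-0.500 - (1)·-1.181) / (9) = 0.687
  β = (-6 - (-2)·0.687 - (1)·-1.181) / (6) = -0.574
  γ = (-7 - (4)·0.687 - (-4)·-0.574) / (11) = -1.095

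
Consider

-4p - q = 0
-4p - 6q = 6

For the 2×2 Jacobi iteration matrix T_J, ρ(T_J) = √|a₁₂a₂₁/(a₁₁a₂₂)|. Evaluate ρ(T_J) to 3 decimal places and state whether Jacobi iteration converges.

a₁₂a₂₁/(a₁₁a₂₂) = (-1)·(-4) / ((-4)·(-6)) = 0.166667
ρ = √|0.166667| = √0.166667 = 0.408
ρ < 1, so Jacobi converges

0.408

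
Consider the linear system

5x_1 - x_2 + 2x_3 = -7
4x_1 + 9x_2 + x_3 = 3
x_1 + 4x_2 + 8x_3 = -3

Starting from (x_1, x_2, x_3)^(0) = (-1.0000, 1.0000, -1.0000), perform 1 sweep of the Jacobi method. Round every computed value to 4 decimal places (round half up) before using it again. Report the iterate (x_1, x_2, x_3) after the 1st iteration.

(-0.8000, 0.8889, -0.7500)

Iteration 1:
  x_1 = (-7 - (-1)·1.0000 - (2)·-1.0000) / (5) = -0.8000
  x_2 = (3 - (4)·-1.0000 - (1)·-1.0000) / (9) = 0.8889
  x_3 = (-3 - (1)·-1.0000 - (4)·1.0000) / (8) = -0.7500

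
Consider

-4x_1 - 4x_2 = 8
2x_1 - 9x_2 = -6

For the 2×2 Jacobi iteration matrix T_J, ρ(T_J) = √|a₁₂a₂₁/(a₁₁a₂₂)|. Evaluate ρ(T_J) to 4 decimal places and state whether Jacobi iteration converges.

a₁₂a₂₁/(a₁₁a₂₂) = (-4)·(2) / ((-4)·(-9)) = -0.222222
ρ = √|-0.222222| = √0.222222 = 0.4714
ρ < 1, so Jacobi converges

0.4714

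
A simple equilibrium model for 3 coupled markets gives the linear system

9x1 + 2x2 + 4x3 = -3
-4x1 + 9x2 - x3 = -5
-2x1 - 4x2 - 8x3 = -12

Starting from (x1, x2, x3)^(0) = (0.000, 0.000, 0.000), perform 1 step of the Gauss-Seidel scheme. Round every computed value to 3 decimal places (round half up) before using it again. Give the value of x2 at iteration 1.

-0.704

Iteration 1:
  x1 = (-3 - (2)·0.000 - (4)·0.000) / (9) = -0.333
  x2 = (-5 - (-4)·-0.333 - (-1)·0.000) / (9) = -0.704
  x3 = (-12 - (-2)·-0.333 - (-4)·-0.704) / (-8) = 1.935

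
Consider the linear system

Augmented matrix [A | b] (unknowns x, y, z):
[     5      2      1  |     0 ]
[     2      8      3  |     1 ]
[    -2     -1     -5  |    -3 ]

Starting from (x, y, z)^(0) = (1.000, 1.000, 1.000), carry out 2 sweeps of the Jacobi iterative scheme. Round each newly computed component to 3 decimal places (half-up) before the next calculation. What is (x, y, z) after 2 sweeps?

(0.200, 0.275, 0.940)

Iteration 1:
  x = (0 - (2)·1.000 - (1)·1.000) / (5) = -0.600
  y = (1 - (2)·1.000 - (3)·1.000) / (8) = -0.500
  z = (-3 - (-2)·1.000 - (-1)·1.000) / (-5) = 0.000
Iteration 2:
  x = (0 - (2)·-0.500 - (1)·0.000) / (5) = 0.200
  y = (1 - (2)·-0.600 - (3)·0.000) / (8) = 0.275
  z = (-3 - (-2)·-0.600 - (-1)·-0.500) / (-5) = 0.940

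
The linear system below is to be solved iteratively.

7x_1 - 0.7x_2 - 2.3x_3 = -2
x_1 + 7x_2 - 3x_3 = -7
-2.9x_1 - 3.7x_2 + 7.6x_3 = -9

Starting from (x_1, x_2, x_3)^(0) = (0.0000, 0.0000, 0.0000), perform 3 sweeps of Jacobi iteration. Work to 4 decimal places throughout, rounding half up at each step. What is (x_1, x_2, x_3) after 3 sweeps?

(-1.0173, -1.6522, -2.1939)

Iteration 1:
  x_1 = (-2 - (-0.7)·0.0000 - (-2.3)·0.0000) / (7) = -0.2857
  x_2 = (-7 - (1)·0.0000 - (-3)·0.0000) / (7) = -1.0000
  x_3 = (-9 - (-2.9)·0.0000 - (-3.7)·0.0000) / (7.6) = -1.1842
Iteration 2:
  x_1 = (-2 - (-0.7)·-1.0000 - (-2.3)·-1.1842) / (7) = -0.7748
  x_2 = (-7 - (1)·-0.2857 - (-3)·-1.1842) / (7) = -1.4667
  x_3 = (-9 - (-2.9)·-0.2857 - (-3.7)·-1.0000) / (7.6) = -1.7801
Iteration 3:
  x_1 = (-2 - (-0.7)·-1.4667 - (-2.3)·-1.7801) / (7) = -1.0173
  x_2 = (-7 - (1)·-0.7748 - (-3)·-1.7801) / (7) = -1.6522
  x_3 = (-9 - (-2.9)·-0.7748 - (-3.7)·-1.4667) / (7.6) = -2.1939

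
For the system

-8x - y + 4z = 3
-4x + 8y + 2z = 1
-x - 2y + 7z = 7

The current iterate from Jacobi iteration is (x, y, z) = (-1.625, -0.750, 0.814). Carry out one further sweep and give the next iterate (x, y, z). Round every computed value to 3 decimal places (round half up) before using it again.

(0.126, -0.891, 0.554)

One sweep:
  x = (3 - (-1)·-0.750 - (4)·0.814) / (-8) = 0.126
  y = (1 - (-4)·-1.625 - (2)·0.814) / (8) = -0.891
  z = (7 - (-1)·-1.625 - (-2)·-0.750) / (7) = 0.554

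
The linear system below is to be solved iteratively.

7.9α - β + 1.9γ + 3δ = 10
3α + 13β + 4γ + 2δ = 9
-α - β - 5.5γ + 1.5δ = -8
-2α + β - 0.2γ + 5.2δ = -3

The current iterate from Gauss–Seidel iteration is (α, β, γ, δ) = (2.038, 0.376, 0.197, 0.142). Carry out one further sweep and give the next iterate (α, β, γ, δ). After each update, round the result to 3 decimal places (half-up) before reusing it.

One sweep:
  α = (10 - (-1)·0.376 - (1.9)·0.197 - (3)·0.142) / (7.9) = 1.212
  β = (9 - (3)·1.212 - (4)·0.197 - (2)·0.142) / (13) = 0.330
  γ = (-8 - (-1)·1.212 - (-1)·0.330 - (1.5)·0.142) / (-5.5) = 1.213
  δ = (-3 - (-2)·1.212 - (1)·0.330 - (-0.2)·1.213) / (5.2) = -0.128

(1.212, 0.330, 1.213, -0.128)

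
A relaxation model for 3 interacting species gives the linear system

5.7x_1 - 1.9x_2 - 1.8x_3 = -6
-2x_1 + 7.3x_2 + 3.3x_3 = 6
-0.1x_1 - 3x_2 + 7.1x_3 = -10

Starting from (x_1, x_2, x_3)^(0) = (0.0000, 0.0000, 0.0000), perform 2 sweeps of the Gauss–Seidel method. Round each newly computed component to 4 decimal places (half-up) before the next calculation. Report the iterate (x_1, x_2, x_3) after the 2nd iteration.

Iteration 1:
  x_1 = (-6 - (-1.9)·0.0000 - (-1.8)·0.0000) / (5.7) = -1.0526
  x_2 = (6 - (-2)·-1.0526 - (3.3)·0.0000) / (7.3) = 0.5335
  x_3 = (-10 - (-0.1)·-1.0526 - (-3)·0.5335) / (7.1) = -1.1979
Iteration 2:
  x_1 = (-6 - (-1.9)·0.5335 - (-1.8)·-1.1979) / (5.7) = -1.2531
  x_2 = (6 - (-2)·-1.2531 - (3.3)·-1.1979) / (7.3) = 1.0201
  x_3 = (-10 - (-0.1)·-1.2531 - (-3)·1.0201) / (7.1) = -0.9951

(-1.2531, 1.0201, -0.9951)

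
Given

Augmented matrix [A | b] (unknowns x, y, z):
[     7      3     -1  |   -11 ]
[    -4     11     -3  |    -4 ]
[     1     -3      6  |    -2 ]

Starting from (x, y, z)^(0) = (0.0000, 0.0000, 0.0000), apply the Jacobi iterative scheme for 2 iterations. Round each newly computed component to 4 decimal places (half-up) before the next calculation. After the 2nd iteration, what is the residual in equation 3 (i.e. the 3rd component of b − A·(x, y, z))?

Iteration 1:
  x = (-11 - (3)·0.0000 - (-1)·0.0000) / (7) = -1.5714
  y = (-4 - (-4)·0.0000 - (-3)·0.0000) / (11) = -0.3636
  z = (-2 - (1)·0.0000 - (-3)·0.0000) / (6) = -0.3333
Iteration 2:
  x = (-11 - (3)·-0.3636 - (-1)·-0.3333) / (7) = -1.4632
  y = (-4 - (-4)·-1.5714 - (-3)·-0.3333) / (11) = -1.0260
  z = (-2 - (1)·-1.5714 - (-3)·-0.3636) / (6) = -0.2532
Residual b − A·x = (2.0672, 0.6736, -2.0956)

-2.0956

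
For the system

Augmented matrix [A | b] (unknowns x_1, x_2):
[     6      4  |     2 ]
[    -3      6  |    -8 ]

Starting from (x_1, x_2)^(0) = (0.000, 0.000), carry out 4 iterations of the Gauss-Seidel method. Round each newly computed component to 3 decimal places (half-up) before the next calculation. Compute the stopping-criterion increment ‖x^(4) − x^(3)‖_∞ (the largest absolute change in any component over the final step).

Iteration 1:
  x_1 = (2 - (4)·0.000) / (6) = 0.333
  x_2 = (-8 - (-3)·0.333) / (6) = -1.167
Iteration 2:
  x_1 = (2 - (4)·-1.167) / (6) = 1.111
  x_2 = (-8 - (-3)·1.111) / (6) = -0.778
Iteration 3:
  x_1 = (2 - (4)·-0.778) / (6) = 0.852
  x_2 = (-8 - (-3)·0.852) / (6) = -0.907
Iteration 4:
  x_1 = (2 - (4)·-0.907) / (6) = 0.938
  x_2 = (-8 - (-3)·0.938) / (6) = -0.864
Change: (0.086, 0.043) → max |·| = 0.086

0.086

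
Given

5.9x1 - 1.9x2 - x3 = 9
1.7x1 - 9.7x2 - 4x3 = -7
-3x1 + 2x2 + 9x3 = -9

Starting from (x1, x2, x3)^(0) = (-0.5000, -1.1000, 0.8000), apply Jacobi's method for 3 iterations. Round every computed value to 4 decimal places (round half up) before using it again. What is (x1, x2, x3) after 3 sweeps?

Iteration 1:
  x1 = (9 - (-1.9)·-1.1000 - (-1)·0.8000) / (5.9) = 1.3068
  x2 = (-7 - (1.7)·-0.5000 - (-4)·0.8000) / (-9.7) = 0.3041
  x3 = (-9 - (-3)·-0.5000 - (2)·-1.1000) / (9) = -0.9222
Iteration 2:
  x1 = (9 - (-1.9)·0.3041 - (-1)·-0.9222) / (5.9) = 1.4670
  x2 = (-7 - (1.7)·1.3068 - (-4)·-0.9222) / (-9.7) = 1.3310
  x3 = (-9 - (-3)·1.3068 - (2)·0.3041) / (9) = -0.6320
Iteration 3:
  x1 = (9 - (-1.9)·1.3310 - (-1)·-0.6320) / (5.9) = 1.8469
  x2 = (-7 - (1.7)·1.4670 - (-4)·-0.6320) / (-9.7) = 1.2394
  x3 = (-9 - (-3)·1.4670 - (2)·1.3310) / (9) = -0.8068

(1.8469, 1.2394, -0.8068)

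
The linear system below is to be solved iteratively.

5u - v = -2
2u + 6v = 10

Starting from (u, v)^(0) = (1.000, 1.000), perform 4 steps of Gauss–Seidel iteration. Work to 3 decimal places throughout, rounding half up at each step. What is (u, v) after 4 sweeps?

(-0.062, 1.687)

Iteration 1:
  u = (-2 - (-1)·1.000) / (5) = -0.200
  v = (10 - (2)·-0.200) / (6) = 1.733
Iteration 2:
  u = (-2 - (-1)·1.733) / (5) = -0.053
  v = (10 - (2)·-0.053) / (6) = 1.684
Iteration 3:
  u = (-2 - (-1)·1.684) / (5) = -0.063
  v = (10 - (2)·-0.063) / (6) = 1.688
Iteration 4:
  u = (-2 - (-1)·1.688) / (5) = -0.062
  v = (10 - (2)·-0.062) / (6) = 1.687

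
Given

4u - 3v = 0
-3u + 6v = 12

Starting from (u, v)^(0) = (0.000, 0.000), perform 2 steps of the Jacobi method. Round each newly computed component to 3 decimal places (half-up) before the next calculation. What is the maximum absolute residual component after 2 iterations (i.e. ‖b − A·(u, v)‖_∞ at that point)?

4.500

Iteration 1:
  u = (0 - (-3)·0.000) / (4) = 0.000
  v = (12 - (-3)·0.000) / (6) = 2.000
Iteration 2:
  u = (0 - (-3)·2.000) / (4) = 1.500
  v = (12 - (-3)·0.000) / (6) = 2.000
Residual b − A·x = (0.000, 4.500); ∞-norm = 4.500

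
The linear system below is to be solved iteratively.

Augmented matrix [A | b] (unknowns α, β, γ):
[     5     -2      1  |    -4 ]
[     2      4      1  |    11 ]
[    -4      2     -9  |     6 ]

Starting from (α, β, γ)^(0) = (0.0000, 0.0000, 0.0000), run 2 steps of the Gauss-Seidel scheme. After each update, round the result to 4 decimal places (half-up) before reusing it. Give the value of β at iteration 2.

Iteration 1:
  α = (-4 - (-2)·0.0000 - (1)·0.0000) / (5) = -0.8000
  β = (11 - (2)·-0.8000 - (1)·0.0000) / (4) = 3.1500
  γ = (6 - (-4)·-0.8000 - (2)·3.1500) / (-9) = 0.3889
Iteration 2:
  α = (-4 - (-2)·3.1500 - (1)·0.3889) / (5) = 0.3822
  β = (11 - (2)·0.3822 - (1)·0.3889) / (4) = 2.4617
  γ = (6 - (-4)·0.3822 - (2)·2.4617) / (-9) = -0.2895

2.4617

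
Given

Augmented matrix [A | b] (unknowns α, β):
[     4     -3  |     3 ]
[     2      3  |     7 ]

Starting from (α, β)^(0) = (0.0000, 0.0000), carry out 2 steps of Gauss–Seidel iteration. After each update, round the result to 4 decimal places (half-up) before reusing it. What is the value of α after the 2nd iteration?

2.1250

Iteration 1:
  α = (3 - (-3)·0.0000) / (4) = 0.7500
  β = (7 - (2)·0.7500) / (3) = 1.8333
Iteration 2:
  α = (3 - (-3)·1.8333) / (4) = 2.1250
  β = (7 - (2)·2.1250) / (3) = 0.9167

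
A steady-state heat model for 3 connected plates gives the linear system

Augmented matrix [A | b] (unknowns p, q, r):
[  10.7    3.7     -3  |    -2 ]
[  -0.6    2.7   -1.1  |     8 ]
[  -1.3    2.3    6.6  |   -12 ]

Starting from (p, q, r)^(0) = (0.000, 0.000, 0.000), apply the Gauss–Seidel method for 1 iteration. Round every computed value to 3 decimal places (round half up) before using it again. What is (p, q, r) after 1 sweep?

(-0.187, 2.921, -2.873)

Iteration 1:
  p = (-2 - (3.7)·0.000 - (-3)·0.000) / (10.7) = -0.187
  q = (8 - (-0.6)·-0.187 - (-1.1)·0.000) / (2.7) = 2.921
  r = (-12 - (-1.3)·-0.187 - (2.3)·2.921) / (6.6) = -2.873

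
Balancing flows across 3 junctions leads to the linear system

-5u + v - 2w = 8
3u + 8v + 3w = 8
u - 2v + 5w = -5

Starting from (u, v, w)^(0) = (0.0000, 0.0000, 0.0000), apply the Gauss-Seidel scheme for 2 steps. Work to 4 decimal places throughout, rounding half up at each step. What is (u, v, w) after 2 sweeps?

Iteration 1:
  u = (8 - (1)·0.0000 - (-2)·0.0000) / (-5) = -1.6000
  v = (8 - (3)·-1.6000 - (3)·0.0000) / (8) = 1.6000
  w = (-5 - (1)·-1.6000 - (-2)·1.6000) / (5) = -0.0400
Iteration 2:
  u = (8 - (1)·1.6000 - (-2)·-0.0400) / (-5) = -1.2640
  v = (8 - (3)·-1.2640 - (3)·-0.0400) / (8) = 1.4890
  w = (-5 - (1)·-1.2640 - (-2)·1.4890) / (5) = -0.1516

(-1.2640, 1.4890, -0.1516)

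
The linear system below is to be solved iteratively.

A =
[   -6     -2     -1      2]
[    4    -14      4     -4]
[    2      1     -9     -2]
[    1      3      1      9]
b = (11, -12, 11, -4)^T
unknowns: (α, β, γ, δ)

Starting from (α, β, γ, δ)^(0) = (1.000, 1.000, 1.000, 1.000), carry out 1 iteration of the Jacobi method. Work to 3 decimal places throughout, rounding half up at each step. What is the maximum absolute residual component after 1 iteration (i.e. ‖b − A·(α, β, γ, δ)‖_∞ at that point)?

Iteration 1:
  α = (11 - (-2)·1.000 - (-1)·1.000 - (2)·1.000) / (-6) = -2.000
  β = (-12 - (4)·1.000 - (4)·1.000 - (-4)·1.000) / (-14) = 1.143
  γ = (11 - (2)·1.000 - (1)·1.000 - (-2)·1.000) / (-9) = -1.111
  δ = (-4 - (1)·1.000 - (3)·1.000 - (1)·1.000) / (9) = -1.000
Residual b − A·x = (2.175, 12.446, 1.858, 4.682); ∞-norm = 12.446

12.446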